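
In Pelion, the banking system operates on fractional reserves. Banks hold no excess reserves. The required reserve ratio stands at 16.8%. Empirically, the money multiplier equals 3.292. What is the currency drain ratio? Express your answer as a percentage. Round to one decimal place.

19.5%

Using m = 3.292. From m = (1 + c)/(c + rr + e), rearranging gives 1 + c = m·(c + rr + e), so c·(1 − m) = m·(rr + e) − 1.
Hence c = [m·(rr + e) − 1]/(1 − m) = [3.292 × (0.168 + 0) − 1] / (1 − 3.292) ≈ 0.195002.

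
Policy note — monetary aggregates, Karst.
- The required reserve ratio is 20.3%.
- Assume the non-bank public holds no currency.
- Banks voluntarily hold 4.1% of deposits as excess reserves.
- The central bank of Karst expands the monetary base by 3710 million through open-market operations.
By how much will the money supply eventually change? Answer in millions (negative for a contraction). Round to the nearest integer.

The money multiplier is m = 1 / (rr + e) = 1 / (0.203 + 0.041) ≈ 4.09836.
The purchase adds 3710 million of base, so ΔM = m × ΔMB = 4.09836 × (+3710) = 15204.9156 million.

15205 million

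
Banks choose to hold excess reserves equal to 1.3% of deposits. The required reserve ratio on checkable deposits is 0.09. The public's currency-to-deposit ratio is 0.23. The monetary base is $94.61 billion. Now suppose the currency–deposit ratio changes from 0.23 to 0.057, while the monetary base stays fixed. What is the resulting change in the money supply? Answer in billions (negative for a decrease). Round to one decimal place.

Initially m₁ = (1 + 0.23) / (0.09 + 0.013 + 0.23) ≈ 3.6937, so M₁ = 3.6937 × 94.61 ≈ 349.461 billion.
After the change m₂ = (1 + 0.057) / (0.09 + 0.013 + 0.057) ≈ 6.6062, so M₂ = 6.6062 × 94.61 ≈ 625.0126 billion.
ΔM = M₂ − M₁ = 625.0126 − 349.461 = 275.5516 billion.

$275.6 billion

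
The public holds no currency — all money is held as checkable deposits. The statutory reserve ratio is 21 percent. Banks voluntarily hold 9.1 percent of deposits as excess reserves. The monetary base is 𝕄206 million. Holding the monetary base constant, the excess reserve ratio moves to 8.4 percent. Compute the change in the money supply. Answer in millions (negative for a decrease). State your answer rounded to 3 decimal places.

𝕄16.295 million

Initially m₁ = 1 / (0.21 + 0.091) ≈ 3.3222591, so M₁ = 3.3222591 × 206 ≈ 684.3854 million.
After the change m₂ = 1 / (0.21 + 0.084) ≈ 3.4013605, so M₂ = 3.4013605 × 206 ≈ 700.6803 million.
ΔM = M₂ − M₁ = 700.6803 − 684.3854 = 16.2949 million.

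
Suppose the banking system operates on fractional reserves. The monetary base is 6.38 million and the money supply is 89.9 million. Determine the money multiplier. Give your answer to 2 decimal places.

The money multiplier is m = M / MB = 89.9 / 6.38 ≈ 14.09091.

14.09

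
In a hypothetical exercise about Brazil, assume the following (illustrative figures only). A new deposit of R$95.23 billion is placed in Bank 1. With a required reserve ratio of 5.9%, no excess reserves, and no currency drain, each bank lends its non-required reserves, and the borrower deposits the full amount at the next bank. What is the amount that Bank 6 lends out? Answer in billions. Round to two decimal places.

R$66.12 billion

Each bank lends a fraction (1 − rr) = 0.9410 of the deposit it receives, so Bank 6 receives 95.23·0.9410^5 and lends 95.23·0.9410^6 ≈ 66.1168 billion.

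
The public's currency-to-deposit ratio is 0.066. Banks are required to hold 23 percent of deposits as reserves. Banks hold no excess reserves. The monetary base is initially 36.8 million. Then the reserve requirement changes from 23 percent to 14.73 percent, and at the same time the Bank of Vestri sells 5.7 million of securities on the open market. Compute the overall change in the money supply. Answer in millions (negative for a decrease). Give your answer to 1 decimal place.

Before: m₁ = (1 + 0.066) / (0.23 + 0.066) ≈ 3.6014, MB₁ = 36.8, so M₁ = 3.6014 × 36.8 ≈ 132.5315 million.
After: m₂ = (1 + 0.066) / (0.1473 + 0.066) ≈ 4.9977, MB₂ = 36.8 − 5.7 = 31.1, so M₂ = 4.9977 × 31.1 ≈ 155.4285 million.
ΔM = M₂ − M₁ = 155.4285 − 132.5315 = 22.897 million.

22.9 million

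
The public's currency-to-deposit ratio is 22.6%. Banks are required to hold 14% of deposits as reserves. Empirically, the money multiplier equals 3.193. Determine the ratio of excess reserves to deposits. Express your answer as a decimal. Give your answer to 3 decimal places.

Using m = 3.193. Since m = (1 + c)/(c + rr + e), the denominator satisfies c + rr + e = (1 + c)/m = (1 + 0.226) / 3.193 ≈ 0.383965.
With c = 0.226 and rr = 0.14, the ratio of excess reserves to deposits is 0.383965 − 0.226 − 0.14 = 0.017965.

0.018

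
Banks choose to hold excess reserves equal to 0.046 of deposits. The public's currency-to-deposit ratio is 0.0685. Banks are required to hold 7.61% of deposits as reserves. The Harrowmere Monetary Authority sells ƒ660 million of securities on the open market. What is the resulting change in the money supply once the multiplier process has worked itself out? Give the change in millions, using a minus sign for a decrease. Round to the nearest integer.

-3700 million

The money multiplier is m = (1 + c) / (rr + e + c) = (1 + 0.0685) / (0.0761 + 0.046 + 0.0685) ≈ 5.6060.
The sale removes 660 million of base, so ΔM = m × ΔMB = 5.6060 × (−660) = -3699.96 million.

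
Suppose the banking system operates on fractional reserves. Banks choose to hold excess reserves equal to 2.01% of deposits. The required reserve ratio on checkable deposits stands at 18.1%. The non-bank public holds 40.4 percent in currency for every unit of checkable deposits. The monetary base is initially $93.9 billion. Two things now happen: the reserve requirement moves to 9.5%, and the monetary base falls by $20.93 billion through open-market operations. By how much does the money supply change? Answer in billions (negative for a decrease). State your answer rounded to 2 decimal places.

Before: m₁ = (1 + 0.404) / (0.181 + 0.0201 + 0.404) ≈ 2.32028, MB₁ = 93.9, so M₁ = 2.32028 × 93.9 ≈ 217.8743 billion.
After: m₂ = (1 + 0.404) / (0.095 + 0.0201 + 0.404) ≈ 2.70468, MB₂ = 93.9 − 20.93 = 72.97, so M₂ = 2.70468 × 72.97 ≈ 197.3605 billion.
ΔM = M₂ − M₁ = 197.3605 − 217.8743 = -20.5138 billion.

-20.51 billion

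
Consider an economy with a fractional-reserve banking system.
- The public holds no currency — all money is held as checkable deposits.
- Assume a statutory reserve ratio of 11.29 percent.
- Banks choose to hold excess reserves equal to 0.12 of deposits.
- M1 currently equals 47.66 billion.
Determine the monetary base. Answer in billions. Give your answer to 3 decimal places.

The money multiplier is m = 1 / (rr + e) = 1 / (0.1129 + 0.12) ≈ 4.293688.
MB = M / m = 47.66 / 4.293688 ≈ 11.1 billion.

11.100 billion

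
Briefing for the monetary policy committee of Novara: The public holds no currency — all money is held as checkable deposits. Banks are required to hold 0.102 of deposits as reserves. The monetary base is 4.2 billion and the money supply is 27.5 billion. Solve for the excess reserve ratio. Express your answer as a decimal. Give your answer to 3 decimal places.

Using m = M/MB = 27.5/4.2 ≈ 6.547619. Since m = (1 + c)/(c + rr + e), the denominator satisfies c + rr + e = (1 + c)/m = (1 + 0) / 6.547619 ≈ 0.152727.
With c = 0 and rr = 0.102, the excess reserve ratio is 0.152727 − 0 − 0.102 = 0.050727.

0.051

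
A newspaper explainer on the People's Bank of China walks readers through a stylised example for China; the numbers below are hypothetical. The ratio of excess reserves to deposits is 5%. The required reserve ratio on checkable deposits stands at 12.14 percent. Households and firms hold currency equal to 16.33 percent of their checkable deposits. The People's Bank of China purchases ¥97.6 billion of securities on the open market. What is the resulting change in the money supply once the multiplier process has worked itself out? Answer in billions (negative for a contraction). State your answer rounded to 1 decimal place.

¥339.2 billion

The money multiplier is m = (1 + c) / (rr + e + c) = (1 + 0.1633) / (0.1214 + 0.05 + 0.1633) ≈ 3.4756.
The purchase adds 97.6 billion of base, so ΔM = m × ΔMB = 3.4756 × (+97.6) ≈ 339.2186 billion.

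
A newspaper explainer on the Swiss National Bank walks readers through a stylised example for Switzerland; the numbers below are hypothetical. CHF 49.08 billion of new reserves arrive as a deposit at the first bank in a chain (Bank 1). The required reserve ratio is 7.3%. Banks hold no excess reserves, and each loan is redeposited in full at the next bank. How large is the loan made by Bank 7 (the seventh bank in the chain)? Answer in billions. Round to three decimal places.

CHF 28.871 billion

Each bank lends a fraction (1 − rr) = 0.9270 of the deposit it receives, so Bank 7 receives 49.08·0.9270^6 and lends 49.08·0.9270^7 ≈ 28.8711 billion.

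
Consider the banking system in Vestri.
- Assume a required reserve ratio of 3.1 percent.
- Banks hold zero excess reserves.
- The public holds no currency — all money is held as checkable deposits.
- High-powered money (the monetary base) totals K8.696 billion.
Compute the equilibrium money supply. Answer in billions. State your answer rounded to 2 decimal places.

With no currency drain or excess reserves, the money multiplier is m = 1/rr = 1/0.031 ≈ 32.2581.
Money supply M = m × MB = 32.2581 × 8.696 ≈ 280.5164 billion.

K280.52 billion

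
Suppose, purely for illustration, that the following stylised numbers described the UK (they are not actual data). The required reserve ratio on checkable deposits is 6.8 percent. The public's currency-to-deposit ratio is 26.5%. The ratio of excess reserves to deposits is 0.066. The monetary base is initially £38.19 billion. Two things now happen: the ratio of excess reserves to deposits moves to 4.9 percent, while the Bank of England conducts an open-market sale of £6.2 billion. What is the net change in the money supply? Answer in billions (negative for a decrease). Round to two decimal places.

-15.14 billion

Before: m₁ = (1 + 0.265) / (0.068 + 0.066 + 0.265) ≈ 3.17043, MB₁ = 38.19, so M₁ = 3.17043 × 38.19 ≈ 121.0787 billion.
After: m₂ = (1 + 0.265) / (0.068 + 0.049 + 0.265) ≈ 3.31152, MB₂ = 38.19 − 6.2 = 31.99, so M₂ = 3.31152 × 31.99 ≈ 105.9355 billion.
ΔM = M₂ − M₁ = 105.9355 − 121.0787 = -15.1432 billion.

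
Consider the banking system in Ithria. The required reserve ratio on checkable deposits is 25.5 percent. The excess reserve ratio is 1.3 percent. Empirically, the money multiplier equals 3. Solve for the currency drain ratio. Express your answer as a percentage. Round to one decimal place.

9.8%

Using m = 3. From m = (1 + c)/(c + rr + e), rearranging gives 1 + c = m·(c + rr + e), so c·(1 − m) = m·(rr + e) − 1.
Hence c = [m·(rr + e) − 1]/(1 − m) = [3 × (0.255 + 0.013) − 1] / (1 − 3) = 0.098000.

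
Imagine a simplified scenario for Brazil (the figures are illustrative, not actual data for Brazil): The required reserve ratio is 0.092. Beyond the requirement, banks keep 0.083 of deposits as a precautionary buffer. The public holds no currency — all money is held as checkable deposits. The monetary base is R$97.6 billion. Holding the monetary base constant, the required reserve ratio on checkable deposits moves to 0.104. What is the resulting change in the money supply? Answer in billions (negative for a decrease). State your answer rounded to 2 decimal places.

Initially m₁ = 1 / (0.092 + 0.083) ≈ 5.71429, so M₁ = 5.71429 × 97.6 ≈ 557.7147 billion.
After the change m₂ = 1 / (0.104 + 0.083) ≈ 5.34759, so M₂ = 5.34759 × 97.6 ≈ 521.9248 billion.
ΔM = M₂ − M₁ = 521.9248 − 557.7147 = -35.7899 billion.

-35.79 billion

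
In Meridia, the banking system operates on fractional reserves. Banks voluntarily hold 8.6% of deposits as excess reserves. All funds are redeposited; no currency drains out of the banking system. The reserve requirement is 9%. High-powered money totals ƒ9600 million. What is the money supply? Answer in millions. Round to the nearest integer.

The money multiplier is m = 1 / (rr + e) = 1 / (0.09 + 0.086) ≈ 5.68182.
So M = m × MB = 5.68182 × 9600 = 54545.472 million.

ƒ54545 million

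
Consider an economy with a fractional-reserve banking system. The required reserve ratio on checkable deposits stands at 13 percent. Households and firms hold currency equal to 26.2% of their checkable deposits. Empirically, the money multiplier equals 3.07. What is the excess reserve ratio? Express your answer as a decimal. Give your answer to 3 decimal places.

Using m = 3.07. Since m = (1 + c)/(c + rr + e), the denominator satisfies c + rr + e = (1 + c)/m = (1 + 0.262) / 3.07 ≈ 0.411075.
With c = 0.262 and rr = 0.13, the excess reserve ratio is 0.411075 − 0.262 − 0.13 = 0.019075.

0.019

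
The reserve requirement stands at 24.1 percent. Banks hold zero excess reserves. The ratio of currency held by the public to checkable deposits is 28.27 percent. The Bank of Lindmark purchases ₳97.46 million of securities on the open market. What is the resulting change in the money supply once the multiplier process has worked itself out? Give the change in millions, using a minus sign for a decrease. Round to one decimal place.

₳238.7 million

The money multiplier is m = (1 + c) / (rr + c) = (1 + 0.2827) / (0.241 + 0.2827) ≈ 2.4493.
The purchase adds 97.46 million of base, so ΔM = m × ΔMB = 2.4493 × (+97.46) ≈ 238.7088 million.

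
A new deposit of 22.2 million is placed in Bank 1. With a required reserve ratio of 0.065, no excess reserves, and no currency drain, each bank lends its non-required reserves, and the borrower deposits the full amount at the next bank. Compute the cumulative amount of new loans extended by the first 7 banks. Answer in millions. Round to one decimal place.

119.8 million

Bank i lends (1 − rr)^i of the original deposit: Bank 1 lends 22.2·0.9350 = 20.7570, Bank 2 lends 22.2·0.9350² ≈ 19.4078, and so on.
Summing a geometric series: total = 22.2·[0.9350·(1 − 0.9350^7) / (1 − 0.9350)] ≈ 119.8432 million.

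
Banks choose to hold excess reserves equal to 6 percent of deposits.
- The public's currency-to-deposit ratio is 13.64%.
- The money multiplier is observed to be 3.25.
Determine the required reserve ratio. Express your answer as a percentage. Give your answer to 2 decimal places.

Using m = 3.25. Since m = (1 + c)/(c + rr + e), the denominator satisfies c + rr + e = (1 + c)/m = (1 + 0.1364) / 3.25 ≈ 0.349662.
With c = 0.1364 and e = 0.06, the required reserve ratio is 0.349662 − 0.1364 − 0.06 = 0.153262.

15.33%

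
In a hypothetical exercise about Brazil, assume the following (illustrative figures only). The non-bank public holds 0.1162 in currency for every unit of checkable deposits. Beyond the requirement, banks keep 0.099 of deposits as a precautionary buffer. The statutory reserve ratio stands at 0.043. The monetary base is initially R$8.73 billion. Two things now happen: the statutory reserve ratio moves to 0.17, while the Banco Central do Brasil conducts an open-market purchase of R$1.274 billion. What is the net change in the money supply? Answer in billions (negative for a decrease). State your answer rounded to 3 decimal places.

-8.751 billion

Before: m₁ = (1 + 0.1162) / (0.043 + 0.099 + 0.1162) ≈ 4.323005, MB₁ = 8.73, so M₁ = 4.323005 × 8.73 ≈ 37.7398 billion.
After: m₂ = (1 + 0.1162) / (0.17 + 0.099 + 0.1162) ≈ 2.897715, MB₂ = 8.73 + 1.274 = 10.004, so M₂ = 2.897715 × 10.004 ≈ 28.9887 billion.
ΔM = M₂ − M₁ = 28.9887 − 37.7398 = -8.7511 billion.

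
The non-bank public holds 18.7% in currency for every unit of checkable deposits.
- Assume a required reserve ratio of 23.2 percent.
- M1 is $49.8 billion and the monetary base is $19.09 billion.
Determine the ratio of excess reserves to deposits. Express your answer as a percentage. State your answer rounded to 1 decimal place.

Using m = M/MB = 49.8/19.09 ≈ 2.608696. Since m = (1 + c)/(c + rr + e), the denominator satisfies c + rr + e = (1 + c)/m = (1 + 0.187) / 2.608696 ≈ 0.455017.
With c = 0.187 and rr = 0.232, the ratio of excess reserves to deposits is 0.455017 − 0.187 − 0.232 = 0.036017.

3.6%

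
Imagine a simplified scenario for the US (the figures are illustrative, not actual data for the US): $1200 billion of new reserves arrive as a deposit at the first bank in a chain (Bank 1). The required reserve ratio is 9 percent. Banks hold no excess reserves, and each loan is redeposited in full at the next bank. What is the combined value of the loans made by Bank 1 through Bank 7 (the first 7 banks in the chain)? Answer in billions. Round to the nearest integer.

$5863 billion

Bank i lends (1 − rr)^i of the original deposit: Bank 1 lends 1200·0.9100 = 1092.0000, Bank 2 lends 1200·0.9100² = 993.7200, and so on.
Summing a geometric series: total = 1200·[0.9100·(1 − 0.9100^7) / (1 − 0.9100)] ≈ 5863.2996 billion.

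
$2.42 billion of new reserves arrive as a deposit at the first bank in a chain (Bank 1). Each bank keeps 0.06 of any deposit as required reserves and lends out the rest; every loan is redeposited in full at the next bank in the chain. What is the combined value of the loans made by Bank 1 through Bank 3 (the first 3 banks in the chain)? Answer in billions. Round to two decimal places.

$6.42 billion

Bank i lends (1 − rr)^i of the original deposit: Bank 1 lends 2.42·0.9400 = 2.2748, Bank 2 lends 2.42·0.9400² ≈ 2.1383, and so on.
Summing a geometric series: total = 2.42·[0.9400·(1 − 0.9400^3) / (1 − 0.9400)] ≈ 6.4231 billion.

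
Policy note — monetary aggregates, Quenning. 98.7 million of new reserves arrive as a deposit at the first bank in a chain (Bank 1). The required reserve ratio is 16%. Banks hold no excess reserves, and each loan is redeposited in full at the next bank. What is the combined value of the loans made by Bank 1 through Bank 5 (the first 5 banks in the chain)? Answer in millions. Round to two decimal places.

301.47 million

Bank i lends (1 − rr)^i of the original deposit: Bank 1 lends 98.7·0.8400 = 82.9080, Bank 2 lends 98.7·0.8400² ≈ 69.6427, and so on.
Summing a geometric series: total = 98.7·[0.8400·(1 − 0.8400^5) / (1 − 0.8400)] ≈ 301.4680 million.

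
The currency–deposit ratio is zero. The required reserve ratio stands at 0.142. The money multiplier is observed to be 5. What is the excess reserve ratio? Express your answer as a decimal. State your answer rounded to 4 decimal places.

Using m = 5. Since m = (1 + c)/(c + rr + e), the denominator satisfies c + rr + e = (1 + c)/m = (1 + 0) / 5 = 0.200000.
With c = 0 and rr = 0.142, the excess reserve ratio is 0.200000 − 0 − 0.142 = 0.058.

0.0580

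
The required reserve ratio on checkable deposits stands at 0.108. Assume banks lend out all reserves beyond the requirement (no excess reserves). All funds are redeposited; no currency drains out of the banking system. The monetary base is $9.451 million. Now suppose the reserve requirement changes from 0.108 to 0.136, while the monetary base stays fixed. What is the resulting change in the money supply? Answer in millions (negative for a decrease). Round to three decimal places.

-18.017 million

Initially m₁ = 1 / (0.108) ≈ 9.25926, so M₁ = 9.25926 × 9.451 ≈ 87.5093 million.
After the change m₂ = 1 / (0.136) ≈ 7.35294, so M₂ = 7.35294 × 9.451 ≈ 69.4926 million.
ΔM = M₂ − M₁ = 69.4926 − 87.5093 = -18.0167 million.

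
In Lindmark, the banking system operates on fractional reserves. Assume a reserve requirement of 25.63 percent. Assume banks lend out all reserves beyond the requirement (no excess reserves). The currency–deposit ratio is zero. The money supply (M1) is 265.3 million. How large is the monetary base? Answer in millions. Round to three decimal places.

67.996 million

With no currency drain and no excess reserves, the money multiplier is m = 1/rr = 1/0.2563 ≈ 3.9016777.
The monetary base is MB = M / m = 265.3 / 3.9016777 ≈ 67.9964 million.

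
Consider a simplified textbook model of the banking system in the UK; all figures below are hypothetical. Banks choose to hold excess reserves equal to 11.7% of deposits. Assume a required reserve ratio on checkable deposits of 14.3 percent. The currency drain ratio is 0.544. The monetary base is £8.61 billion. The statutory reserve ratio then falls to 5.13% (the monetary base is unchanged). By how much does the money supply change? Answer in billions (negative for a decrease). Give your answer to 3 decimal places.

£2.129 billion

Initially m₁ = (1 + 0.544) / (0.143 + 0.117 + 0.544) ≈ 1.92040, so M₁ = 1.92040 × 8.61 ≈ 16.5346 billion.
After the change m₂ = (1 + 0.544) / (0.0513 + 0.117 + 0.544) ≈ 2.16763, so M₂ = 2.16763 × 8.61 ≈ 18.6633 billion.
ΔM = M₂ − M₁ = 18.6633 − 16.5346 = 2.1287 billion.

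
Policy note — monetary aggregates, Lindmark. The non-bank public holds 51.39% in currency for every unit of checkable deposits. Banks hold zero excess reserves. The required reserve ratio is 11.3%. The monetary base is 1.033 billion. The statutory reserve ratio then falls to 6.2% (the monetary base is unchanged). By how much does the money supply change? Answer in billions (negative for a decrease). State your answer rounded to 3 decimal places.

Initially m₁ = (1 + 0.5139) / (0.113 + 0.5139) ≈ 2.41490, so M₁ = 2.41490 × 1.033 ≈ 2.4946 billion.
After the change m₂ = (1 + 0.5139) / (0.062 + 0.5139) ≈ 2.62875, so M₂ = 2.62875 × 1.033 ≈ 2.7155 billion.
ΔM = M₂ − M₁ = 2.7155 − 2.4946 = 0.2209 billion.

0.221 billion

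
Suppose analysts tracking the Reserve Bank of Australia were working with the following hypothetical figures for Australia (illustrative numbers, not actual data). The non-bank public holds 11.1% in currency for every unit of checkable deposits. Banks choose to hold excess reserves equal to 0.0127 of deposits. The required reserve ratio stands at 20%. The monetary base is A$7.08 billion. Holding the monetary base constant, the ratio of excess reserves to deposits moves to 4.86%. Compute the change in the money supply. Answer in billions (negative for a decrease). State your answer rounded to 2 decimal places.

Initially m₁ = (1 + 0.111) / (0.2 + 0.0127 + 0.111) ≈ 3.4322, so M₁ = 3.4322 × 7.08 ≈ 24.3 billion.
After the change m₂ = (1 + 0.111) / (0.2 + 0.0486 + 0.111) ≈ 3.0895, so M₂ = 3.0895 × 7.08 ≈ 21.8737 billion.
ΔM = M₂ − M₁ = 21.8737 − 24.3 = -2.4263 billion.

-2.43 billion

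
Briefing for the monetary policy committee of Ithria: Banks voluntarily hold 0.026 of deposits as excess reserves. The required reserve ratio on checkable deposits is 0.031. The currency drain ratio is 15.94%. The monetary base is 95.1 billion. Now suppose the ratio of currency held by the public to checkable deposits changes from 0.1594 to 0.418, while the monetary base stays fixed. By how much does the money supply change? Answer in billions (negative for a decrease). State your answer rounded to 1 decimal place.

Initially m₁ = (1 + 0.1594) / (0.031 + 0.026 + 0.1594) ≈ 5.3577, so M₁ = 5.3577 × 95.1 ≈ 509.5173 billion.
After the change m₂ = (1 + 0.418) / (0.031 + 0.026 + 0.418) ≈ 2.9853, so M₂ = 2.9853 × 95.1 ≈ 283.902 billion.
ΔM = M₂ − M₁ = 283.902 − 509.5173 = -225.6153 billion.

-225.6 billion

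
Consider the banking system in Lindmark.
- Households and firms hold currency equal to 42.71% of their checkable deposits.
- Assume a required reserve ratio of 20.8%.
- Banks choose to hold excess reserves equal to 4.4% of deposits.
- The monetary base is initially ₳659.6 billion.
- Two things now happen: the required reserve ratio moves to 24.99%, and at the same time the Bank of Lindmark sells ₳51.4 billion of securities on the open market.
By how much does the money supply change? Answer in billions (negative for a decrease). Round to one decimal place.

Before: m₁ = (1 + 0.4271) / (0.208 + 0.044 + 0.4271) ≈ 2.10146, MB₁ = 659.6, so M₁ = 2.10146 × 659.6 ≈ 1386.123 billion.
After: m₂ = (1 + 0.4271) / (0.2499 + 0.044 + 0.4271) ≈ 1.97933, MB₂ = 659.6 − 51.4 = 608.2, so M₂ = 1.97933 × 608.2 ≈ 1203.8285 billion.
ΔM = M₂ − M₁ = 1203.8285 − 1386.123 = -182.2945 billion.

-182.3 billion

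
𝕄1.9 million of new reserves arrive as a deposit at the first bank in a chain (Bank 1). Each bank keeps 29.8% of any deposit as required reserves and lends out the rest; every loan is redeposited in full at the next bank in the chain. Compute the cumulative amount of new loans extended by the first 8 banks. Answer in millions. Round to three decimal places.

Bank i lends (1 − rr)^i of the original deposit: Bank 1 lends 1.9·0.7020 = 1.3338, Bank 2 lends 1.9·0.7020² ≈ 0.9363, and so on.
Summing a geometric series: total = 1.9·[0.7020·(1 − 0.7020^8) / (1 − 0.7020)] ≈ 4.2119 million.

𝕄4.212 million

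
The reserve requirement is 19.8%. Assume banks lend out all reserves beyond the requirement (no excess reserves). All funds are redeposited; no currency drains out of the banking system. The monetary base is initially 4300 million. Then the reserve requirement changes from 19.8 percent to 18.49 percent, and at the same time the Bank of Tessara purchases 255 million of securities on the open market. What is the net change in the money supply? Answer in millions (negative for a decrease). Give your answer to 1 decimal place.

Before: m₁ = 1 / (0.198) ≈ 5.050505, MB₁ = 4300, so M₁ = 5.050505 × 4300 = 21717.1715 million.
After: m₂ = 1 / (0.1849) ≈ 5.408329, MB₂ = 4300 + 255 = 4555, so M₂ = 5.408329 × 4555 ≈ 24634.9386 million.
ΔM = M₂ − M₁ = 24634.9386 − 21717.1715 = 2917.7671 million.

2917.8 million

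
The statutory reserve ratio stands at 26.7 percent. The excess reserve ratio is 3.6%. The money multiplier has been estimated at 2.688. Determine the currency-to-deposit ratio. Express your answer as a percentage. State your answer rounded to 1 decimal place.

11.0%

Using m = 2.688. From m = (1 + c)/(c + rr + e), rearranging gives 1 + c = m·(c + rr + e), so c·(1 − m) = m·(rr + e) − 1.
Hence c = [m·(rr + e) − 1]/(1 − m) = [2.688 × (0.267 + 0.036) − 1] / (1 − 2.688) ≈ 0.109915.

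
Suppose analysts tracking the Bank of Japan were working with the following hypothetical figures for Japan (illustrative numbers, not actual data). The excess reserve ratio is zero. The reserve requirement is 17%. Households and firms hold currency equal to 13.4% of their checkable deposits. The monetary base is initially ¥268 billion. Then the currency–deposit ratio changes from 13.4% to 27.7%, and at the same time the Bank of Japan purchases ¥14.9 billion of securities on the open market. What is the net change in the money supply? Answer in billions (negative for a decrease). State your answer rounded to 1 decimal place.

Before: m₁ = (1 + 0.134) / (0.17 + 0.134) ≈ 3.73026, MB₁ = 268, so M₁ = 3.73026 × 268 ≈ 999.7097 billion.
After: m₂ = (1 + 0.277) / (0.17 + 0.277) ≈ 2.85682, MB₂ = 268 + 14.9 = 282.9, so M₂ = 2.85682 × 282.9 ≈ 808.1944 billion.
ΔM = M₂ − M₁ = 808.1944 − 999.7097 = -191.5153 billion.

-191.5 billion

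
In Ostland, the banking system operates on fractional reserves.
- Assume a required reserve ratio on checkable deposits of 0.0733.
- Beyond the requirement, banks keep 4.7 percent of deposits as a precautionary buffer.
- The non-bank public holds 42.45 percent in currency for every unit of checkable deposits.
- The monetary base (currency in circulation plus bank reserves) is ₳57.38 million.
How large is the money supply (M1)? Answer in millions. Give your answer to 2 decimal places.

₳150.03 million

The money multiplier is m = (1 + c) / (rr + e + c) = (1 + 0.4245) / (0.0733 + 0.047 + 0.4245) ≈ 2.61472.
So M = m × MB = 2.61472 × 57.38 ≈ 150.0326 million.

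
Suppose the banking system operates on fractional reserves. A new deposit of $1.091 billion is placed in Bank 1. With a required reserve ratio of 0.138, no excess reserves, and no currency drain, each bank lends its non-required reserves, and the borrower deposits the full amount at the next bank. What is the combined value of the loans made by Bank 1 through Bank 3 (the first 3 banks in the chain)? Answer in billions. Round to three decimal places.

$2.450 billion

Bank i lends (1 − rr)^i of the original deposit: Bank 1 lends 1.091·0.8620 ≈ 0.9404, Bank 2 lends 1.091·0.8620² ≈ 0.8107, and so on.
Summing a geometric series: total = 1.091·[0.8620·(1 − 0.8620^3) / (1 − 0.8620)] ≈ 2.4499 billion.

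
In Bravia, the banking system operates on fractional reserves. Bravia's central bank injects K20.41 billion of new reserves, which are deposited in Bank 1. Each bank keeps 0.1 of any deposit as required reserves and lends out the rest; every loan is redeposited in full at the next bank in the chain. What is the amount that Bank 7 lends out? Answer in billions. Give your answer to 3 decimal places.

K9.762 billion

Each bank lends a fraction (1 − rr) = 0.9000 of the deposit it receives, so Bank 7 receives 20.41·0.9000^6 and lends 20.41·0.9000^7 ≈ 9.7620 billion.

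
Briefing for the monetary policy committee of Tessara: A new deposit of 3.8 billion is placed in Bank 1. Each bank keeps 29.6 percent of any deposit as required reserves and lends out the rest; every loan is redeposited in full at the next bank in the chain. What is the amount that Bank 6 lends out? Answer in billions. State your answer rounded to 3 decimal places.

0.463 billion

Each bank lends a fraction (1 − rr) = 0.7040 of the deposit it receives, so Bank 6 receives 3.8·0.7040^5 and lends 3.8·0.7040^6 ≈ 0.4626 billion.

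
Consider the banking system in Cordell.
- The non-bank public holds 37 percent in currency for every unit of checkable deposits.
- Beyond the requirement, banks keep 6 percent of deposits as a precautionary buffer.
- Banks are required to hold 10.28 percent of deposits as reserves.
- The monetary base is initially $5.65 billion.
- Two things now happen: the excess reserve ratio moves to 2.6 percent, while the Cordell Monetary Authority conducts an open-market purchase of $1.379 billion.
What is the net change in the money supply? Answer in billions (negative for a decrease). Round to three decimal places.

Before: m₁ = (1 + 0.37) / (0.1028 + 0.06 + 0.37) ≈ 2.57132, MB₁ = 5.65, so M₁ = 2.57132 × 5.65 ≈ 14.528 billion.
After: m₂ = (1 + 0.37) / (0.1028 + 0.026 + 0.37) ≈ 2.74659, MB₂ = 5.65 + 1.379 = 7.029, so M₂ = 2.74659 × 7.029 ≈ 19.3058 billion.
ΔM = M₂ − M₁ = 19.3058 − 14.528 = 4.7778 billion.

$4.778 billion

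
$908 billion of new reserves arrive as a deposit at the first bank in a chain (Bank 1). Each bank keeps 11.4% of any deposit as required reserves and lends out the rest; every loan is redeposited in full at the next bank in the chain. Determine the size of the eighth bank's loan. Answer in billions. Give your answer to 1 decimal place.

$344.8 billion

Each bank lends a fraction (1 − rr) = 0.8860 of the deposit it receives, so Bank 8 receives 908·0.8860^7 and lends 908·0.8860^8 ≈ 344.7908 billion.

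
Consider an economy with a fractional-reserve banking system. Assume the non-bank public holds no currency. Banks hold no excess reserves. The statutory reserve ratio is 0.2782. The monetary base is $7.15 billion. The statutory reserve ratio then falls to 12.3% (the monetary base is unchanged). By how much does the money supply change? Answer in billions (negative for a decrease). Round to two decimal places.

$32.43 billion

Initially m₁ = 1 / (0.2782) ≈ 3.5945, so M₁ = 3.5945 × 7.15 ≈ 25.7007 billion.
After the change m₂ = 1 / (0.123) ≈ 8.1301, so M₂ = 8.1301 × 7.15 ≈ 58.1302 billion.
ΔM = M₂ − M₁ = 58.1302 − 25.7007 = 32.4295 billion.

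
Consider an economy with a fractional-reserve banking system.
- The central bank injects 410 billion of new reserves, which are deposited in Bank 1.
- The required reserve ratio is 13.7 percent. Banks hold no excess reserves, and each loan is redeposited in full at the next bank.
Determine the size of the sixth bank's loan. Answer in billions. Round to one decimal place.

169.4 billion

Each bank lends a fraction (1 − rr) = 0.8630 of the deposit it receives, so Bank 6 receives 410·0.8630^5 and lends 410·0.8630^6 ≈ 169.3747 billion.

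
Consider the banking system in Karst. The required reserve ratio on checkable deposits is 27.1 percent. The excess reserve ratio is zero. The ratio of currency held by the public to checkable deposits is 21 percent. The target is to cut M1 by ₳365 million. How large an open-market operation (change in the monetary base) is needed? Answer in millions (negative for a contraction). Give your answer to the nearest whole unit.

-145 million

The money multiplier is m = (1 + c) / (rr + c) = (1 + 0.21) / (0.271 + 0.21) ≈ 2.5156.
ΔMB = ΔM / m = (−365) / 2.5156 ≈ -145.0946 million.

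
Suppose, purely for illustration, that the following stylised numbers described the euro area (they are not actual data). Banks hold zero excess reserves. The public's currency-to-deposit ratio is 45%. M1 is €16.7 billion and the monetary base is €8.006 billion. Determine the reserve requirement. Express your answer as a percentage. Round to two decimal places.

24.51%

Using m = M/MB = 16.7/8.006 ≈ 2.085936. Since m = (1 + c)/(c + rr + e), the denominator satisfies c + rr + e = (1 + c)/m = (1 + 0.45) / 2.085936 ≈ 0.695132.
With c = 0.45 and e = 0, the reserve requirement is 0.695132 − 0.45 − 0 = 0.245132.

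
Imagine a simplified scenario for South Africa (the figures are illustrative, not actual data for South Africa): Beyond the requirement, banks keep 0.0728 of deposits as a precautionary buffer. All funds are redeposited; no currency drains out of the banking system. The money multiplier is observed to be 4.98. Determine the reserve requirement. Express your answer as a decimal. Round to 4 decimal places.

0.1280

Using m = 4.98. Since m = (1 + c)/(c + rr + e), the denominator satisfies c + rr + e = (1 + c)/m = (1 + 0) / 4.98 ≈ 0.200803.
With c = 0 and e = 0.0728, the reserve requirement is 0.200803 − 0 − 0.0728 = 0.128003.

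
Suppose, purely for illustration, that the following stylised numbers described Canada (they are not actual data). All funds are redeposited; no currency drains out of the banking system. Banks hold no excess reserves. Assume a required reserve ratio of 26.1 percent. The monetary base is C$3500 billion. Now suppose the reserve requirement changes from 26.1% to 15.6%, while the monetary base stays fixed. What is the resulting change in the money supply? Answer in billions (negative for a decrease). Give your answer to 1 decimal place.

C$9025.9 billion

Initially m₁ = 1 / (0.261) ≈ 3.831418, so M₁ = 3.831418 × 3500 = 13409.963 billion.
After the change m₂ = 1 / (0.156) ≈ 6.410256, so M₂ = 6.410256 × 3500 = 22435.896 billion.
ΔM = M₂ − M₁ = 22435.896 − 13409.963 = 9025.933 billion.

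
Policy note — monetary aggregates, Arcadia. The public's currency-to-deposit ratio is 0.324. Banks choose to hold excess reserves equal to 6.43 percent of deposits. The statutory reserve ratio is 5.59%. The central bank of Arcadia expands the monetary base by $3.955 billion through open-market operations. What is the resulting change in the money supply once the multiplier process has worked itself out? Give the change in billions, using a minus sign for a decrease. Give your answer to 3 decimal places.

$11.788 billion

The money multiplier is m = (1 + c) / (rr + e + c) = (1 + 0.324) / (0.0559 + 0.0643 + 0.324) ≈ 2.98064.
The purchase adds 3.955 billion of base, so ΔM = m × ΔMB = 2.98064 × (+3.955) ≈ 11.7884 billion.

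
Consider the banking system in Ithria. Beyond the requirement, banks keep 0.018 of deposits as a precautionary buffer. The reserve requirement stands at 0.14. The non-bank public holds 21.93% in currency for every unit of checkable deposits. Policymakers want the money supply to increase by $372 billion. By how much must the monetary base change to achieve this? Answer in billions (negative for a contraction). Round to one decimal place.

$115.1 billion

The money multiplier is m = (1 + c) / (rr + e + c) = (1 + 0.2193) / (0.14 + 0.018 + 0.2193) ≈ 3.23165.
ΔMB = ΔM / m = (+372) / 3.23165 ≈ 115.1115 billion.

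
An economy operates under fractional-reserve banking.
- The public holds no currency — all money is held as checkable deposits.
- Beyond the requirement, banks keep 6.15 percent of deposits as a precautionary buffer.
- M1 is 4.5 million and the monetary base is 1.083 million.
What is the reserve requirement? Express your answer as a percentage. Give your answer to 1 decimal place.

17.9%

Using m = M/MB = 4.5/1.083 ≈ 4.155125. Since m = (1 + c)/(c + rr + e), the denominator satisfies c + rr + e = (1 + c)/m = (1 + 0) / 4.155125 ≈ 0.240667.
With c = 0 and e = 0.0615, the reserve requirement is 0.240667 − 0 − 0.0615 = 0.179167.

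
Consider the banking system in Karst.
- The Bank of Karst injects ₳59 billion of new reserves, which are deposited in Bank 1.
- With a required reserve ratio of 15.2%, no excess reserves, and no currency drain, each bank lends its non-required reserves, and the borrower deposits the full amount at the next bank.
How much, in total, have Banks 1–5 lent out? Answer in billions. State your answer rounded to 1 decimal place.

Bank i lends (1 − rr)^i of the original deposit: Bank 1 lends 59·0.8480 = 50.0320, Bank 2 lends 59·0.8480² ≈ 42.4271, and so on.
Summing a geometric series: total = 59·[0.8480·(1 − 0.8480^5) / (1 − 0.8480)] ≈ 184.8189 billion.

₳184.8 billion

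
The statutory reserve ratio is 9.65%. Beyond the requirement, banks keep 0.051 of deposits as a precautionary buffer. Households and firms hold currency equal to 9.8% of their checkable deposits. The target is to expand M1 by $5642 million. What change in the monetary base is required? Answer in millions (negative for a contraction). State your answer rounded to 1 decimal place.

The money multiplier is m = (1 + c) / (rr + e + c) = (1 + 0.098) / (0.0965 + 0.051 + 0.098) ≈ 4.472505.
ΔMB = ΔM / m = (+5642) / 4.472505 ≈ 1261.4855 million.

$1261.5 million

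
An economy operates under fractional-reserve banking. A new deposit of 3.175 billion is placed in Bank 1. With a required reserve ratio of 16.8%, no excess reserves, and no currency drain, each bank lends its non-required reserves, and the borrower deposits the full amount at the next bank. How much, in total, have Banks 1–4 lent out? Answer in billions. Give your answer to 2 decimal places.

8.19 billion

Bank i lends (1 − rr)^i of the original deposit: Bank 1 lends 3.175·0.8320 = 2.6416, Bank 2 lends 3.175·0.8320² ≈ 2.1978, and so on.
Summing a geometric series: total = 3.175·[0.8320·(1 − 0.8320^4) / (1 − 0.8320)] ≈ 8.1894 billion.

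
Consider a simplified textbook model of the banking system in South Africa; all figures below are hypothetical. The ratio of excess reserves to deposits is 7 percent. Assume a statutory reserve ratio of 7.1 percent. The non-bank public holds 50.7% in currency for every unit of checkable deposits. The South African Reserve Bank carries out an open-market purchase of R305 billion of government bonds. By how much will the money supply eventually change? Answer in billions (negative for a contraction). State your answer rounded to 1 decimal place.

R709.3 billion

The money multiplier is m = (1 + c) / (rr + e + c) = (1 + 0.507) / (0.071 + 0.07 + 0.507) ≈ 2.32562.
The purchase adds 305 billion of base, so ΔM = m × ΔMB = 2.32562 × (+305) = 709.3141 billion.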